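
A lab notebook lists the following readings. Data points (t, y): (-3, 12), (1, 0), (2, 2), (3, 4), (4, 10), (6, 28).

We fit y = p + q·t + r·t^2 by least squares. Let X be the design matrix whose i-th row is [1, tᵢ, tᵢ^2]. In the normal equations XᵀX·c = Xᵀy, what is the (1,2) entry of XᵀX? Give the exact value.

13

Row 1 ↔ basis 1, column 2 ↔ basis t, so (XᵀX)_{1,2} = Σᵢ t = (1)·(-3) + (1)·(1) + (1)·(2) + (1)·(3) + (1)·(4) + (1)·(6) = 13.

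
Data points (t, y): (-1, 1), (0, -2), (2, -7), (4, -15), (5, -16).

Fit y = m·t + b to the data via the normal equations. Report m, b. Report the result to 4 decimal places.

Sums needed: Σt·t = 46, Σt = 10, Σ1 = 5.
And Σt·y = -155, Σy = -39.
Determinant 46·5 − 10² = 130.
m = ((-155)·5 − 10·(-39))/130 = -77/26; b = (46·(-39) − 10·(-155))/130 = -122/65.

m = -2.9615, b = -1.8769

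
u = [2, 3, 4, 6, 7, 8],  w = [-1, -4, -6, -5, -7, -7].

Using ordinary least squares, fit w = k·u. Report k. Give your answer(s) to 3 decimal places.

Forming MᵀM = [[178]] and Mᵀw = [-173]ᵀ gives MᵀM·[k]ᵀ = Mᵀw.
k = (-173)/178 = -0.97191.

k = -0.972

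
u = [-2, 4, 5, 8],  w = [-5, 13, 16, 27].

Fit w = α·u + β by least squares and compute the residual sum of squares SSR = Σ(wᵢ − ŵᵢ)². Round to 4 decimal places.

SSR = 1.6303

XᵀX·[α, β]ᵀ = Xᵀw reads: 109·α + 15·β = 358;  15·α + 4·β = 51.
(Σu·u = 109, Σu = 15, Σ1 = 4, Σu·w = 358, Σw = 51.)
Eliminating β: 4·(row 1) − 15·(row 2) gives 211·α = 4·358 − 15·51 = 667, so α = 667/211.
Then β = (51 − 15·(667/211))/4 = 189/211.
Residuals: 90/211, -114/211, -148/211, 172/211; SSR = 344/211.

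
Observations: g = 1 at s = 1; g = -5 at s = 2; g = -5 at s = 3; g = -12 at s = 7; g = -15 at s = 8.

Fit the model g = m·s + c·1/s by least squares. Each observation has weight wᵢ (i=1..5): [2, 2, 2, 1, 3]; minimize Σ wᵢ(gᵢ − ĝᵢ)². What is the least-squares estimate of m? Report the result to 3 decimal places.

Normal-equation sums: Σwᵢ·s·s = 269, Σwᵢ·s·1/s = 10, Σwᵢ·1/s·1/s = 78731/28224.
Moment sums: Σwᵢ·s·g = -492, Σwᵢ·1/s·g = -2297/168.
Normal equations: [[269, 10]; [10, 78731/28224]]·[m, c]ᵀ = [-492, -2297/168]ᵀ.
Eliminating c: (78731/28224)·(row 1) − 10·(row 2) gives (18356239/28224)·m = (78731/28224)·(-492) − 10·(-2297/168) = -968797/784, so m = -34876692/18356239.
Then c = ((-2297/168) − 10·(-34876692/18356239))/(78731/28224) = 35056056/18356239.

m = -1.900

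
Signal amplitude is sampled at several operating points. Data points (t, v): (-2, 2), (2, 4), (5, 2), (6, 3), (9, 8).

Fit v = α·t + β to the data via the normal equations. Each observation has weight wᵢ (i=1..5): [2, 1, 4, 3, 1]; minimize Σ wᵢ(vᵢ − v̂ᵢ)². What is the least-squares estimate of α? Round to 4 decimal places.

Normal-equation sums: Σwᵢ·t·t = 301, Σwᵢ·t = 45, Σwᵢ·1 = 11.
For AᵀWv: Σwᵢ·t·v = 166, Σwᵢ·v = 33.
det = 301·11 − 45² = 1286.
α = (166·11 − 45·33)/1286 = 341/1286; β = (301·33 − 45·166)/1286 = 2463/1286.

α = 0.2652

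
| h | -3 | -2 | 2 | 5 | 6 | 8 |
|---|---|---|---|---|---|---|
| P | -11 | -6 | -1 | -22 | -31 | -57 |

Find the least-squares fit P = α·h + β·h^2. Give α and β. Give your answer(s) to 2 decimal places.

α = 0.79, β = -0.99

Entries of MᵀM: Σh·h = 142, Σh·h^2 = 826, Σh^2·h^2 = 6130.
For MᵀP: Σh·P = -709, Σh^2·P = -5441.
So MᵀM·[α, β]ᵀ = MᵀP: [[142, 826]; [826, 6130]]·[α, β]ᵀ = [-709, -5441]ᵀ.
Δ = 142·6130 − 826² = 188184.
α = ((-709)·6130 − 826·(-5441))/188184 = 18512/23523; β = (142·(-5441) − 826·(-709))/188184 = -46747/47046.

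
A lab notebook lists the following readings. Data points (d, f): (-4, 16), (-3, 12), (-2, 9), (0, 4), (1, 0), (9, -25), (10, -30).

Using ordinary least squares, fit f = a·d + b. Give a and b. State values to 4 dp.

Compute the Gram sums: Σd·d = 211, Σd = 11, Σ1 = 7.
And Σd·f = -643, Σf = -14.
Normal equations: [[211, 11]; [11, 7]]·[a, b]ᵀ = [-643, -14]ᵀ.
Eliminating b: 7·(row 1) − 11·(row 2) gives 1356·a = 7·(-643) − 11·(-14) = -4347, so a = -1449/452.
Then b = ((-14) − 11·(-1449/452))/7 = 1373/452.

a = -3.2058, b = 3.0376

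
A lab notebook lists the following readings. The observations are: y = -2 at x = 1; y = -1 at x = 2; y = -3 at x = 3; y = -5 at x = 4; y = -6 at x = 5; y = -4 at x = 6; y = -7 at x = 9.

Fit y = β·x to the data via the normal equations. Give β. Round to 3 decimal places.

β = -0.872

Forming AᵀA = [[172]] and Aᵀy = [-150]ᵀ gives AᵀA·[β]ᵀ = Aᵀy.
Hence β = -150 / 172 ≈ -0.872093.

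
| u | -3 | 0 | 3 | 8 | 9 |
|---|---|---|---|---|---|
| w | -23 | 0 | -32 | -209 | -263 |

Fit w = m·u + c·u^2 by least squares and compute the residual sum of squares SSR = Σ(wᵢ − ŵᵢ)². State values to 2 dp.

SSR = 0.10

Forming MᵀM = [[163, 1241]; [1241, 10819]] and Mᵀw = [-4066, -35174]ᵀ gives MᵀM·[m, c]ᵀ = Mᵀw.
Δ = 163·10819 − 1241² = 223416.
m = ((-4066)·10819 − 1241·(-35174))/223416 = -4710/3103; c = (163·(-35174) − 1241·(-4066))/223416 = -9548/3103.
Residuals: 433/3103, 0, 766/3103, 225/3103, -311/3103; SSR = 297/3103.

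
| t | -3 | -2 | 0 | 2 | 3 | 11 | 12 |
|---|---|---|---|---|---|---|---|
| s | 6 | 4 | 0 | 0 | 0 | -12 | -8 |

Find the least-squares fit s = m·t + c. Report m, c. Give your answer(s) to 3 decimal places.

The normal system MᵀM·[m, c]ᵀ = Mᵀs is [[291, 23]; [23, 7]]·[m, c]ᵀ = [-254, -10]ᵀ.
Eliminating c: 7·(row 1) − 23·(row 2) gives 1508·m = 7·(-254) − 23·(-10) = -1548, so m = -387/377.
Then c = ((-10) − 23·(-387/377))/7 = 733/377.

m = -1.027, c = 1.944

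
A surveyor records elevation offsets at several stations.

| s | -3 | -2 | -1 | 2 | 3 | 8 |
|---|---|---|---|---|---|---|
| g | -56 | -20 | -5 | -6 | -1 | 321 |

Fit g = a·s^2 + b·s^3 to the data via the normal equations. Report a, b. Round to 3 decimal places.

Normal-equation sums: Σs^2·s^2 = 4291, Σs^2·s^3 = 32767, Σs^3·s^3 = 263731.
For Xᵀg: Σs^2·g = 19922, Σs^3·g = 165954.
Determinant 4291·263731 − 32767² = 57993432.
a = (19922·263731 − 32767·165954)/57993432 = -3281531/1035597; b = (4291·165954 − 32767·19922)/57993432 = 1059365/1035597.

a = -3.169, b = 1.023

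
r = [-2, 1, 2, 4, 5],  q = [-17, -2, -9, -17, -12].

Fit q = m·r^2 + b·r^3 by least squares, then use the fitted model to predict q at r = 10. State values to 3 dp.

q̂ = 225.332

Sums needed: Σr^2·r^2 = 914, Σr^2·r^3 = 4150, Σr^3·r^3 = 19850.
And Σr^2·q = -678, Σr^3·q = -2526.
Normal equations: [[914, 4150]; [4150, 19850]]·[m, b]ᵀ = [-678, -2526]ᵀ.
Δ = 914·19850 − 4150² = 920400.
m = ((-678)·19850 − 4150·(-2526))/920400 = -4959/1534; b = (914·(-2526) − 4150·(-678))/920400 = 21039/38350.
At r = 10: q̂ = (-4959/1534)·(100) + (21039/38350)·(1000) = 172830/767.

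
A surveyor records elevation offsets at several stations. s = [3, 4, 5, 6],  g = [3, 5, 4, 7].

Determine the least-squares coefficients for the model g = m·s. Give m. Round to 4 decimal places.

Sums needed: Σs·s = 86.
For Xᵀg: Σs·g = 91.
XᵀX·[m]ᵀ = Xᵀg becomes [[86]]·[m]ᵀ = [91]ᵀ.
Hence m = 91 / 86 ≈ 1.05814.

m = 1.0581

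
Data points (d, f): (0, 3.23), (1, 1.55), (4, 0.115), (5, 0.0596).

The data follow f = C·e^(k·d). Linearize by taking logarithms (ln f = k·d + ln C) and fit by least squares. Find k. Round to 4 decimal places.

Taking logs, ln f = k·d + ln C, so regress ln f on d.
XᵀX = [[42.0000, 10.0000]; [10.0000, 4]], rhs = [-22.3135, -3.3722]ᵀ  (here Σd = 10.0000, Σ(d)² = 42.0000, Σln f = -3.3722, Σd·ln f = -22.3135).
Solving (det = 68.0000): k = -0.81665, ln C = 1.19858.

k = -0.8167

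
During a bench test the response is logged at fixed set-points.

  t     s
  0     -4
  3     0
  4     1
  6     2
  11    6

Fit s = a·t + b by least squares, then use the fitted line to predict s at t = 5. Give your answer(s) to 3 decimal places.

Compute the Gram sums: Σt·t = 182, Σt = 24, Σ1 = 5.
For Aᵀs: Σt·s = 82, Σs = 5.
So AᵀA·[a, b]ᵀ = Aᵀs: [[182, 24]; [24, 5]]·[a, b]ᵀ = [82, 5]ᵀ.
Δ = 182·5 − 24² = 334.
a = (82·5 − 24·5)/334 = 145/167; b = (182·5 − 24·82)/334 = -529/167.
At t = 5: ŝ = (145/167)·(5) + (-529/167)·(1) = 196/167.

ŝ = 1.174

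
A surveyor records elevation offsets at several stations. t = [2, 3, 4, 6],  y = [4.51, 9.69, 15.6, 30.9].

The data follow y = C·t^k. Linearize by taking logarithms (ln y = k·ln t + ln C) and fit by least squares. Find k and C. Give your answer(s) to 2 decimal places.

Let Y = ln y. Fitting Y = k·ln t + ln C by least squares:
Over the data: Σln t = 4.9698, Σ(ln t)² = 6.8196, Σln y = 9.9554, Σln t·ln y = 13.4948.
Normal system: [[6.8196, 4.9698]; [4.9698, 4]]·[k, ln C]ᵀ = [13.4948, 9.9554]ᵀ.
Slope k = (n·Σln t·ln y − Σln t·Σln y)/(n·Σ(ln t)² − (Σln t)²) = (4·13.4948 − 4.9698·9.9554)/2.5794 = 1.74553; ln C = (Σln y − k·Σln t)/n = 0.32012, so C = exp(0.32012) = 1.37729.

k = 1.75, C = 1.38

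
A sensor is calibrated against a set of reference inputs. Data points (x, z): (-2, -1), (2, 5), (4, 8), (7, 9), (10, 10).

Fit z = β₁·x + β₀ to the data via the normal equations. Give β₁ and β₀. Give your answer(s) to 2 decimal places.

β₁ = 0.91, β₀ = 2.40

The normal equations are: 173·β₁ + 21·β₀ = 207;  21·β₁ + 5·β₀ = 31.
(Σx·x = 173, Σx = 21, Σ1 = 5, Σx·z = 207, Σz = 31.)
Determinant 173·5 − 21² = 424.
β₁ = (207·5 − 21·31)/424 = 48/53; β₀ = (173·31 − 21·207)/424 = 127/53.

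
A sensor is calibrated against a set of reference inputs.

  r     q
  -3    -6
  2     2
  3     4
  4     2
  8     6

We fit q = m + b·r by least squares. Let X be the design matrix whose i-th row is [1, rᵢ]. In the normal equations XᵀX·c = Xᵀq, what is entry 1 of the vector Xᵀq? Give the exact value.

Entry 1 ↔ basis 1, so (Xᵀq)_{1} = Σᵢ qᵢ = (1)·(-6) + (1)·(2) + (1)·(4) + (1)·(2) + (1)·(6) = 8.

8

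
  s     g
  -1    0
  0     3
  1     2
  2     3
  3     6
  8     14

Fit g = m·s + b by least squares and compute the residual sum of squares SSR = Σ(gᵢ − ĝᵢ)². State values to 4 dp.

SSR = 5.6852

From the data, Σs·s = 79, Σs = 13, Σ1 = 6.
Moment sums: Σs·g = 138, Σg = 28.
MᵀM·[m, b]ᵀ = Mᵀg becomes [[79, 13]; [13, 6]]·[m, b]ᵀ = [138, 28]ᵀ.
Eliminating b: 6·(row 1) − 13·(row 2) gives 305·m = 6·138 − 13·28 = 464, so m = 464/305.
Then b = (28 − 13·(464/305))/6 = 418/305.
Residuals: 46/305, 497/305, -272/305, -431/305, 4/61, 28/61; SSR = 1734/305.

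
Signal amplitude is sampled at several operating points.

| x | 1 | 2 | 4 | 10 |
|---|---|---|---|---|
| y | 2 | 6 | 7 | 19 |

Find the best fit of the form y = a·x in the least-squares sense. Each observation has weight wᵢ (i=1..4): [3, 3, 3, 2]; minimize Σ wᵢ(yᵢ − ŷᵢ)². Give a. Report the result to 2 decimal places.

a = 1.92

MᵀWM·[a]ᵀ = MᵀWy reads: 263·a = 506.
a = 506/263 = 1.92395.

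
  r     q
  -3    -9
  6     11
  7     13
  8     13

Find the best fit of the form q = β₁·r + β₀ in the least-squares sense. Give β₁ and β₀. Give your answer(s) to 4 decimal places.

Setting ∂/∂β₁ … = 0 gives: 158·β₁ + 18·β₀ = 288;  18·β₁ + 4·β₀ = 28.
(Σr·r = 158, Σr = 18, Σ1 = 4, Σr·q = 288, Σq = 28.)
det = 158·4 − 18² = 308.
β₁ = (288·4 − 18·28)/308 = 162/77; β₀ = (158·28 − 18·288)/308 = -190/77.

β₁ = 2.1039, β₀ = -2.4675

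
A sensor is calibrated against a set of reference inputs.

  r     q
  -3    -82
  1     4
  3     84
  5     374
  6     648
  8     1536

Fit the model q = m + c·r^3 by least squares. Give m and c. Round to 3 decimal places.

m = 0.543, c = 2.999

From the data, Σ1 = 6, Σr^3 = 854, Σr^3·r^3 = 325884.
For Aᵀq: Σq = 2564, Σr^3·q = 977636.
AᵀA·[m, c]ᵀ = Aᵀq becomes [[6, 854]; [854, 325884]]·[m, c]ᵀ = [2564, 977636]ᵀ.
Eliminating c: 325884·(row 1) − 854·(row 2) gives 1225988·m = 325884·2564 − 854·977636 = 665432, so m = 166358/306497.
Then c = (977636 − 854·(166358/306497))/325884 = 919040/306497.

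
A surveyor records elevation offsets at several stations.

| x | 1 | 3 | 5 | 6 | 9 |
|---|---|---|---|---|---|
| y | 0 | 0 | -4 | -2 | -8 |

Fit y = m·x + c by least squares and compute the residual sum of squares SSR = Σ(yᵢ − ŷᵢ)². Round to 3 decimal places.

SSR = 8.000

Entries of MᵀM: Σx·x = 152, Σx = 24, Σ1 = 5.
And Σx·y = -104, Σy = -14.
Normal equations: [[152, 24]; [24, 5]]·[m, c]ᵀ = [-104, -14]ᵀ.
det = 152·5 − 24² = 184.
m = ((-104)·5 − 24·(-14))/184 = -1; c = (152·(-14) − 24·(-104))/184 = 2.
Residuals: -1, 1, -1, 2, -1; SSR = 8.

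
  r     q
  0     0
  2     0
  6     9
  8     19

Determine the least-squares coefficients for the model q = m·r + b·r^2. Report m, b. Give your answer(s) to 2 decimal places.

m = -0.94, b = 0.41

XᵀX·[m, b]ᵀ = Xᵀq reads: 104·m + 736·b = 206;  736·m + 5408·b = 1540.
Eliminating b: 5408·(row 1) − 736·(row 2) gives 20736·m = 5408·206 − 736·1540 = -19392, so m = -101/108.
Then b = (1540 − 736·(-101/108))/5408 = 89/216.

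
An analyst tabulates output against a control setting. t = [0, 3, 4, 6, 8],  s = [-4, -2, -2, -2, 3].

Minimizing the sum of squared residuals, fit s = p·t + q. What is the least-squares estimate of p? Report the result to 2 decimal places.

Forming AᵀA = [[125, 21]; [21, 5]] and Aᵀs = [-2, -7]ᵀ gives AᵀA·[p, q]ᵀ = Aᵀs.
Eliminating q: 5·(row 1) − 21·(row 2) gives 184·p = 5·(-2) − 21·(-7) = 137, so p = 137/184.
Then q = ((-7) − 21·(137/184))/5 = -833/184.

p = 0.74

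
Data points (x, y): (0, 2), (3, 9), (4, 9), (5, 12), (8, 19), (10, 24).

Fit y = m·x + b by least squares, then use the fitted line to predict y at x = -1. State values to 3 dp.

Compute the Gram sums: Σx·x = 214, Σx = 30, Σ1 = 6.
And Σx·y = 515, Σy = 75.
Determinant 214·6 − 30² = 384.
m = (515·6 − 30·75)/384 = 35/16; b = (214·75 − 30·515)/384 = 25/16.
At x = -1: ŷ = (35/16)·(-1) + (25/16)·(1) = -5/8.

ŷ = -0.625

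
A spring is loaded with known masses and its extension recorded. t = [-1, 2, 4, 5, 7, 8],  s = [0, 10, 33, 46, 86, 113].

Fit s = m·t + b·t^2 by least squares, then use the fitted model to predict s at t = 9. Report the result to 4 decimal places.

Sums needed: Σt·t = 159, Σt·t^2 = 1051, Σt^2·t^2 = 7395.
For Aᵀs: Σt·s = 1888, Σt^2·s = 13164.
Δ = 159·7395 − 1051² = 71204.
m = (1888·7395 − 1051·13164)/71204 = 31599/17801; b = (159·13164 − 1051·1888)/71204 = 27197/17801.
At t = 9: ŝ = (31599/17801)·(9) + (27197/17801)·(81) = 2487348/17801.

ŝ = 139.7308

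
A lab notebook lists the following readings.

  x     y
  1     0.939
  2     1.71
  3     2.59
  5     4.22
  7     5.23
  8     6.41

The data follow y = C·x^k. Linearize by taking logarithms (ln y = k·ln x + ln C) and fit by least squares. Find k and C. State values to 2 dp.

Let Y = ln y. Fitting Y = k·ln x + ln C by least squares:
AᵀA = [[12.3883, 7.4265]; [7.4265, 6]], rhs = [10.8173, 6.3773]ᵀ  (here Σln x = 7.4265, Σ(ln x)² = 12.3883, Σln y = 6.3773, Σln x·ln y = 10.8173).
Solving (det = 19.1764): k = 0.91480, ln C = -0.06942, so C = exp(-0.06942) = 0.93294.

k = 0.91, C = 0.93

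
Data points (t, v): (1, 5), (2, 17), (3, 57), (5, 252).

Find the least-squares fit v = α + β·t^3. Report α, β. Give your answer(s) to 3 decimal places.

α = 2.332, β = 1.998

Setting ∂/∂α … = 0 gives: 4·α + 161·β = 331;  161·α + 16419·β = 33180.
Determinant 4·16419 − 161² = 39755.
α = (331·16419 − 161·33180)/39755 = 92709/39755; β = (4·33180 − 161·331)/39755 = 79429/39755.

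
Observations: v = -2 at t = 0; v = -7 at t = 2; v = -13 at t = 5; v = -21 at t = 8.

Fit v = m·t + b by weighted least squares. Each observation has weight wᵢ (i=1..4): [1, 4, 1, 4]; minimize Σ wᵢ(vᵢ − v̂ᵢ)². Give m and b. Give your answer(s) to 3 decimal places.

m = -2.344, b = -2.152

Setting ∂/∂m … = 0 gives: 297·m + 45·b = -793;  45·m + 10·b = -127.
(Σwᵢ·t·t = 297, Σwᵢ·t = 45, Σwᵢ·1 = 10, Σwᵢ·t·v = -793, Σwᵢ·v = -127.)
det = 297·10 − 45² = 945.
m = ((-793)·10 − 45·(-127))/945 = -443/189; b = (297·(-127) − 45·(-793))/945 = -226/105.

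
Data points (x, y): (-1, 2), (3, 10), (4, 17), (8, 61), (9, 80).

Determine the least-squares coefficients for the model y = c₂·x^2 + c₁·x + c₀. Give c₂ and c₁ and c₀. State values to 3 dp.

c₂ = 0.957, c₁ = 0.014, c₀ = 1.200

From the data, Σx^2·x^2 = 10995, Σx^2·x = 1331, Σx^2 = 171, Σx·x = 171, Σx = 23, Σ1 = 5.
And Σx^2·y = 10748, Σx·y = 1304, Σy = 170.
Row-reducing yields c₂ = 67/70, c₁ = 1/70, c₀ = 6/5.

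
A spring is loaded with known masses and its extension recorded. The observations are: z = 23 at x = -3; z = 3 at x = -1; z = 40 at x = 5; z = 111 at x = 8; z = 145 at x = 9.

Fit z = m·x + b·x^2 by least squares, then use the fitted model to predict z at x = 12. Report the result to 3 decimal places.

Forming MᵀM = [[180, 1338]; [1338, 11364]] and Mᵀz = [2321, 20059]ᵀ gives MᵀM·[m, b]ᵀ = Mᵀz.
Eliminating b: 11364·(row 1) − 1338·(row 2) gives 255276·m = 11364·2321 − 1338·20059 = -463098, so m = -77183/42546.
Then b = (20059 − 1338·(-77183/42546))/11364 = 84187/42546.
At x = 12: ẑ = (-77183/42546)·(12) + (84187/42546)·(144) = 1866122/7091.

ẑ = 263.168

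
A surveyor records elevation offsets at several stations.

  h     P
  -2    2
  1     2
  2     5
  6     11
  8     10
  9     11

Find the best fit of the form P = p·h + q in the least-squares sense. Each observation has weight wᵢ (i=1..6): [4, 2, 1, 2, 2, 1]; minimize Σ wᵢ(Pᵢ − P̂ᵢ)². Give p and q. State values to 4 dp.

p = 0.9258, q = 3.2874

Sums needed: Σwᵢ·h·h = 303, Σwᵢ·h = 33, Σwᵢ·1 = 12.
Moment sums: Σwᵢ·h·P = 389, Σwᵢ·P = 70.
Determinant 303·12 − 33² = 2547.
p = (389·12 − 33·70)/2547 = 262/283; q = (303·70 − 33·389)/2547 = 2791/849.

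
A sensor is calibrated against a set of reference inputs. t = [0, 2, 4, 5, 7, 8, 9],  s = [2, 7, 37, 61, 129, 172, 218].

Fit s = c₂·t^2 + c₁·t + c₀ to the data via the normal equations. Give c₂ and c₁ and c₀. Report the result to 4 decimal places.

c₂ = 3.0515, c₁ = -3.2844, c₀ = 1.6623

The normal equations are: 13955·c₂ + 1781·c₁ + 239·c₀ = 37132;  1781·c₂ + 239·c₁ + 35·c₀ = 4708;  239·c₂ + 35·c₁ + 7·c₀ = 626.
Row-reducing yields c₂ = 48907/16027, c₁ = -52639/16027, c₀ = 2422/1457.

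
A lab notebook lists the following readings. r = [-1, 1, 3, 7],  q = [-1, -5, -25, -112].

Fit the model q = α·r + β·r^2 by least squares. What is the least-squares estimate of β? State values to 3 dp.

β = -1.963

XᵀX·[α, β]ᵀ = Xᵀq reads: 60·α + 370·β = -863;  370·α + 2484·β = -5719.
(Σr·r = 60, Σr·r^2 = 370, Σr^2·r^2 = 2484, Σr·q = -863, Σr^2·q = -5719.)
Eliminating β: 2484·(row 1) − 370·(row 2) gives 12140·α = 2484·(-863) − 370·(-5719) = -27662, so α = -13831/6070.
Then β = ((-5719) − 370·(-13831/6070))/2484 = -2383/1214.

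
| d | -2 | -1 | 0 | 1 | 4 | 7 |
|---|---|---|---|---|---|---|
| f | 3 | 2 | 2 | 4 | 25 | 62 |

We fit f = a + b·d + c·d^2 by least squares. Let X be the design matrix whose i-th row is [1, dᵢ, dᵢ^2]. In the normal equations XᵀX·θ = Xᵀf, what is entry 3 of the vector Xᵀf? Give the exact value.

Entry 3 ↔ basis d^2, so (Xᵀf)_{3} = Σᵢ (d^2)·fᵢ = (4)·(3) + (1)·(2) + (0)·(2) + (1)·(4) + (16)·(25) + (49)·(62) = 3456.

3456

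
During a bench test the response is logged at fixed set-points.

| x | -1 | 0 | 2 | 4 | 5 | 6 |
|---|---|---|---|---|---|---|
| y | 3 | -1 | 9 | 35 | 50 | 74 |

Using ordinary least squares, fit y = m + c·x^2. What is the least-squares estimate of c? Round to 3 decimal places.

c = 2.040

From the data, Σ1 = 6, Σx^2 = 82, Σx^2·x^2 = 2194.
Right-hand side: Σy = 170, Σx^2·y = 4513.
So MᵀM·[m, c]ᵀ = Mᵀy: [[6, 82]; [82, 2194]]·[m, c]ᵀ = [170, 4513]ᵀ.
det = 6·2194 − 82² = 6440.
m = (170·2194 − 82·4513)/6440 = 1457/3220; c = (6·4513 − 82·170)/6440 = 6569/3220.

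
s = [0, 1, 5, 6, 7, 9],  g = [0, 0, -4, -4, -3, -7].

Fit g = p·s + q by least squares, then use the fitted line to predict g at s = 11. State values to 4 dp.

ĝ = -7.5435

Compute the Gram sums: Σs·s = 192, Σs = 28, Σ1 = 6.
For Aᵀg: Σs·g = -128, Σg = -18.
Normal equations: [[192, 28]; [28, 6]]·[p, q]ᵀ = [-128, -18]ᵀ.
Δ = 192·6 − 28² = 368.
p = ((-128)·6 − 28·(-18))/368 = -33/46; q = (192·(-18) − 28·(-128))/368 = 8/23.
At s = 11: ĝ = (-33/46)·(11) + (8/23)·(1) = -347/46.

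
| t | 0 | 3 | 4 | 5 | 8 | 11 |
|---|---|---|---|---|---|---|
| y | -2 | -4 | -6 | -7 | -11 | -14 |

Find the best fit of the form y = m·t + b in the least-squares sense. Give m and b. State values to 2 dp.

m = -1.14, b = -1.42

The normal equations are: 235·m + 31·b = -313;  31·m + 6·b = -44.
(Σt·t = 235, Σt = 31, Σ1 = 6, Σt·y = -313, Σy = -44.)
Eliminating b: 6·(row 1) − 31·(row 2) gives 449·m = 6·(-313) − 31·(-44) = -514, so m = -514/449.
Then b = ((-44) − 31·(-514/449))/6 = -637/449.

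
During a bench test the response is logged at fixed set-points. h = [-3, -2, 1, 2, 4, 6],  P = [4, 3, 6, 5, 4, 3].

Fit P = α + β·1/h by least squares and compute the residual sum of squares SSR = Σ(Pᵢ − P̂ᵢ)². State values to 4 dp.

The normal system AᵀA·[α, β]ᵀ = AᵀP is [[6, 13/12]; [13/12, 245/144]]·[α, β]ᵀ = [25, 43/6]ᵀ.
Determinant 6·(245/144) − (13/12)² = 1301/144.
α = (25·(245/144) − (13/12)·(43/6))/(1301/144) = 5007/1301; β = (6·(43/6) − (13/12)·25)/(1301/144) = 2292/1301.
Residuals: 961/1301, 42/1301, 507/1301, 352/1301, -376/1301, -1486/1301; SSR = 2810/1301.

SSR = 2.1599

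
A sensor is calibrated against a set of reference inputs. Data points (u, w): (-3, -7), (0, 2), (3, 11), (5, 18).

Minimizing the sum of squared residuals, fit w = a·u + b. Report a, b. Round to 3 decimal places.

Sums needed: Σu·u = 43, Σu = 5, Σ1 = 4.
Moment sums: Σu·w = 144, Σw = 24.
Normal equations: [[43, 5]; [5, 4]]·[a, b]ᵀ = [144, 24]ᵀ.
det = 43·4 − 5² = 147.
a = (144·4 − 5·24)/147 = 152/49; b = (43·24 − 5·144)/147 = 104/49.

a = 3.102, b = 2.122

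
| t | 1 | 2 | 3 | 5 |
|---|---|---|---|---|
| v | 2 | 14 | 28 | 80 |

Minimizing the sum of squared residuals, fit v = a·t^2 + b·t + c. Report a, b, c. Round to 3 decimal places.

a = 3.045, b = 1.064, c = -1.618

MᵀM·[a, b, c]ᵀ = Mᵀv reads: 723·a + 161·b + 39·c = 2310;  161·a + 39·b + 11·c = 514;  39·a + 11·b + 4·c = 124.
Inverting the 3×3 Gram matrix, [a, b, c]ᵀ = [67/22, 117/110, -89/55]ᵀ.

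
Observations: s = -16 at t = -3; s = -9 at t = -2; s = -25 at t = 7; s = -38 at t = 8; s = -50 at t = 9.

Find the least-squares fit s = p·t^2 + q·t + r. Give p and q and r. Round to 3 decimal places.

XᵀX·[p, q, r]ᵀ = Xᵀs reads: 13155·p + 1549·q + 207·r = -7887;  1549·p + 207·q + 19·r = -863;  207·p + 19·q + 5·r = -138.
(Σt^2·t^2 = 13155, Σt^2·t = 1549, Σt^2 = 207, Σt·t = 207, Σt = 19, Σ1 = 5, Σt^2·s = -7887, Σt·s = -863, Σs = -138.)
Solving the 3×3 system (Gaussian elimination) gives p = -12457/13154, q = 37413/13154, r = 5250/6577.

p = -0.947, q = 2.844, r = 0.798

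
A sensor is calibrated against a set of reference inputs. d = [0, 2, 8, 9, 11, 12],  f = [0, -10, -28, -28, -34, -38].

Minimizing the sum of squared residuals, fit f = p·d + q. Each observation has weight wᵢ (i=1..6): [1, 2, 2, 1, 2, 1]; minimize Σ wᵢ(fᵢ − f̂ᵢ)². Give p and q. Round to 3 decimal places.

Entries of MᵀWM: Σwᵢ·d·d = 603, Σwᵢ·d = 63, Σwᵢ·1 = 9.
And Σwᵢ·d·f = -1944, Σwᵢ·f = -210.
So MᵀWM·[p, q]ᵀ = MᵀWf: [[603, 63]; [63, 9]]·[p, q]ᵀ = [-1944, -210]ᵀ.
Eliminating q: 9·(row 1) − 63·(row 2) gives 1458·p = 9·(-1944) − 63·(-210) = -4266, so p = -79/27.
Then q = ((-210) − 63·(-79/27))/9 = -77/27.

p = -2.926, q = -2.852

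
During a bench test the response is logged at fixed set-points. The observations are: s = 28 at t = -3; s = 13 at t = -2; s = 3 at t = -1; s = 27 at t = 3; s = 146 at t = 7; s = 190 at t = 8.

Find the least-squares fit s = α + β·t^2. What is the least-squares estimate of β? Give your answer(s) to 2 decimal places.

β = 2.96

Normal-equation sums: Σ1 = 6, Σt^2 = 136, Σt^2·t^2 = 6676.
For Mᵀs: Σs = 407, Σt^2·s = 19864.
Normal equations: [[6, 136]; [136, 6676]]·[α, β]ᵀ = [407, 19864]ᵀ.
Δ = 6·6676 − 136² = 21560.
α = (407·6676 − 136·19864)/21560 = 3907/5390; β = (6·19864 − 136·407)/21560 = 7979/2695.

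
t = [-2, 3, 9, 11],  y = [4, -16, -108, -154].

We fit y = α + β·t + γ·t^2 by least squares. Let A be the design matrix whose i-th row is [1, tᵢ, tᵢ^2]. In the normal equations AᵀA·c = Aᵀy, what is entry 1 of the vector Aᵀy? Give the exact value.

-274

Entry 1 ↔ basis 1, so (Aᵀy)_{1} = Σᵢ yᵢ = (1)·(4) + (1)·(-16) + (1)·(-108) + (1)·(-154) = -274.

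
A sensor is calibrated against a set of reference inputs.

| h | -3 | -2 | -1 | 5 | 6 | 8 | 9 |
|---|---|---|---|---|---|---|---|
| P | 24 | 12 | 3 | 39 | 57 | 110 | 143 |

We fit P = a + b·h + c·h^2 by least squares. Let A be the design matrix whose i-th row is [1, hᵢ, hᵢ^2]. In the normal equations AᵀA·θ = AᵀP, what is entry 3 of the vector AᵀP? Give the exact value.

21917

Entry 3 ↔ basis h^2, so (AᵀP)_{3} = Σᵢ (h^2)·Pᵢ = (9)·(24) + (4)·(12) + (1)·(3) + (25)·(39) + (36)·(57) + (64)·(110) + (81)·(143) = 21917.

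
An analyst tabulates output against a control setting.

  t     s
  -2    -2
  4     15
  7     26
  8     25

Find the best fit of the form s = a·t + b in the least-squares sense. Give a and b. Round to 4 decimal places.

a = 2.8642, b = 3.8272

Setting ∂/∂a … = 0 gives: 133·a + 17·b = 446;  17·a + 4·b = 64.
(Σt·t = 133, Σt = 17, Σ1 = 4, Σt·s = 446, Σs = 64.)
Δ = 133·4 − 17² = 243.
a = (446·4 − 17·64)/243 = 232/81; b = (133·64 − 17·446)/243 = 310/81.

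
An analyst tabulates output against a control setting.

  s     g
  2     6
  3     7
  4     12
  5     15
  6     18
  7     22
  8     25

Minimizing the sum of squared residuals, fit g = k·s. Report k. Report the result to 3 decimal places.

k = 3.044

From the data, Σs·s = 203.
For Xᵀg: Σs·g = 618.
Normal equations: [[203]]·[k]ᵀ = [618]ᵀ.
Hence k = 618 / 203 ≈ 3.04433.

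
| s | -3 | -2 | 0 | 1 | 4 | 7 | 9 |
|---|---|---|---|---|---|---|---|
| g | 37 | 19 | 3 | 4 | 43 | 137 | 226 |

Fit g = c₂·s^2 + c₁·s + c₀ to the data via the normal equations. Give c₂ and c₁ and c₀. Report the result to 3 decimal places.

The normal system MᵀM·[c₂, c₁, c₀]ᵀ = Mᵀg is [[9316, 1102, 160]; [1102, 160, 16]; [160, 16, 7]]·[c₂, c₁, c₀]ᵀ = [26120, 3020, 469]ᵀ.
Solving the 3×3 system (Gaussian elimination) gives c₂ = 272134/91203, c₁ = -183952/91203, c₀ = 103619/30401.

c₂ = 2.984, c₁ = -2.017, c₀ = 3.408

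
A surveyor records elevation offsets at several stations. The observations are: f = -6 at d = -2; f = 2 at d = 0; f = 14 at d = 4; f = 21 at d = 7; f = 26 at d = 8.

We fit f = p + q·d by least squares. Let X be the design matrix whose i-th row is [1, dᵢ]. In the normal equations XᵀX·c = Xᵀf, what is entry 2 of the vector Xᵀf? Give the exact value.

423

Entry 2 ↔ basis d, so (Xᵀf)_{2} = Σᵢ (d)·fᵢ = (-2)·(-6) + (0)·(2) + (4)·(14) + (7)·(21) + (8)·(26) = 423.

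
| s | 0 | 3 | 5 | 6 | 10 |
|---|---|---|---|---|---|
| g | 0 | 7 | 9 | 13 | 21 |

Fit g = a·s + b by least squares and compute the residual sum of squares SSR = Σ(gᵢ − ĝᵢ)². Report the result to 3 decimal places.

Normal-equation sums: Σs·s = 170, Σs = 24, Σ1 = 5.
And Σs·g = 354, Σg = 50.
Δ = 170·5 − 24² = 274.
a = (354·5 − 24·50)/274 = 285/137; b = (170·50 − 24·354)/274 = 2/137.
Residuals: -2/137, 102/137, -194/137, 69/137, 25/137; SSR = 390/137.

SSR = 2.847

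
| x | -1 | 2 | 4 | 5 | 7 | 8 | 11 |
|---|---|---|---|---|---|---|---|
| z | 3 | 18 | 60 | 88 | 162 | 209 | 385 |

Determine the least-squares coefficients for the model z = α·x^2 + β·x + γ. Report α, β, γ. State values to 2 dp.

α = 2.95, β = 2.28, γ = 2.35

MᵀM·[α, β, γ]ᵀ = Mᵀz reads: 22036·α + 2382·β + 280·γ = 71134;  2382·α + 280·β + 36·γ = 7754;  280·α + 36·β + 7·γ = 925.
(Σx^2·x^2 = 22036, Σx^2·x = 2382, Σx^2 = 280, Σx·x = 280, Σx = 36, Σ1 = 7, Σx^2·z = 71134, Σx·z = 7754, Σz = 925.)
Solving the 3×3 system (Gaussian elimination) gives α = 241975/81963, β = 8881/3903, γ = 192677/81963.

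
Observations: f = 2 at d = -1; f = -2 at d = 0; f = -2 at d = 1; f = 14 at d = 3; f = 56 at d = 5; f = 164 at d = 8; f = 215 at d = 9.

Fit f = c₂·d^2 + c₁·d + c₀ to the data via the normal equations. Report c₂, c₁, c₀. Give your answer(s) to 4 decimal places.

c₂ = 3.0517, c₁ = -3.3776, c₀ = -2.9894

Forming MᵀM = [[11365, 1393, 181]; [1393, 181, 25]; [181, 25, 7]] and Mᵀf = [29437, 3565, 447]ᵀ gives MᵀM·[c₂, c₁, c₀]ᵀ = Mᵀf.
Row-reducing yields c₂ = 49603/16254, c₁ = -54899/16254, c₀ = -565/189.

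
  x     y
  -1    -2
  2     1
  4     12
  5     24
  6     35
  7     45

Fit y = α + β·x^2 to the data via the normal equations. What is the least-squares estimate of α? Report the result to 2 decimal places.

α = -2.83

Setting ∂/∂α … = 0 gives: 6·α + 131·β = 115;  131·α + 4595·β = 4259.
(Σ1 = 6, Σx^2 = 131, Σx^2·x^2 = 4595, Σy = 115, Σx^2·y = 4259.)
Δ = 6·4595 − 131² = 10409.
α = (115·4595 − 131·4259)/10409 = -29504/10409; β = (6·4259 − 131·115)/10409 = 10489/10409.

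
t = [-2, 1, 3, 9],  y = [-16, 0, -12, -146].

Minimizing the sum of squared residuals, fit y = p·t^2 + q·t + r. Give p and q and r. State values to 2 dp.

From the data, Σt^2·t^2 = 6659, Σt^2·t = 749, Σt^2 = 95, Σt·t = 95, Σt = 11, Σ1 = 4.
For Aᵀy: Σt^2·y = -11998, Σt·y = -1318, Σy = -174.
Row-reducing yields p = -33275/15726, q = 46763/15726, r = -3733/2621.

p = -2.12, q = 2.97, r = -1.42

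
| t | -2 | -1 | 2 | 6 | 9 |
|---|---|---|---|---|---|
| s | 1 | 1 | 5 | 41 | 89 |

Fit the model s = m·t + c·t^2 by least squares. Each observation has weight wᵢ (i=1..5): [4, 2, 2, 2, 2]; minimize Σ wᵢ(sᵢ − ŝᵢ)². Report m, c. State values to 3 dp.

AᵀWA·[m, c]ᵀ = AᵀWs reads: 260·m + 1872·c = 2104;  1872·m + 15812·c = 17428.
det = 260·15812 − 1872² = 606736.
m = (2104·15812 − 1872·17428)/606736 = 40202/37921; c = (260·17428 − 1872·2104)/606736 = 2849/2917.

m = 1.060, c = 0.977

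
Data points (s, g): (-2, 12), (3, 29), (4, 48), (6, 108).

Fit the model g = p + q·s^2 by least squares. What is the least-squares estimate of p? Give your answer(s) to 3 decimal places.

MᵀM·[p, q]ᵀ = Mᵀg reads: 4·p + 65·q = 197;  65·p + 1649·q = 4965.
det = 4·1649 − 65² = 2371.
p = (197·1649 − 65·4965)/2371 = 2128/2371; q = (4·4965 − 65·197)/2371 = 7055/2371.

p = 0.898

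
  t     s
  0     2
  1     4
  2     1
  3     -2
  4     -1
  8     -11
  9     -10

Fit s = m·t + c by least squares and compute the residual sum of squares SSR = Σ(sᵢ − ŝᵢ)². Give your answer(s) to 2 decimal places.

Normal-equation sums: Σt·t = 175, Σt = 27, Σ1 = 7.
For Xᵀs: Σt·s = -182, Σs = -17.
So XᵀX·[m, c]ᵀ = Xᵀs: [[175, 27]; [27, 7]]·[m, c]ᵀ = [-182, -17]ᵀ.
det = 175·7 − 27² = 496.
m = ((-182)·7 − 27·(-17))/496 = -815/496; c = (175·(-17) − 27·(-182))/496 = 1939/496.
Residuals: -947/496, 215/124, 187/496, -243/248, 825/496, -875/496, 109/124; SSR = 7145/496.

SSR = 14.41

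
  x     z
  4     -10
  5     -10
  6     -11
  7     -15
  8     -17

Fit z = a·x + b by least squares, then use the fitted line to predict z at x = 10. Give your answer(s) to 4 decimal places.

ẑ = -20.2000

AᵀA·[a, b]ᵀ = Aᵀz reads: 190·a + 30·b = -397;  30·a + 5·b = -63.
Δ = 190·5 − 30² = 50.
a = ((-397)·5 − 30·(-63))/50 = -19/10; b = (190·(-63) − 30·(-397))/50 = -6/5.
At x = 10: ẑ = (-19/10)·(10) + (-6/5)·(1) = -101/5.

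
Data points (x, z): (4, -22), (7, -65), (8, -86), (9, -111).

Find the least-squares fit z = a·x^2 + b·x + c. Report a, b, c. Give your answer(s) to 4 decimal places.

Normal-equation sums: Σx^2·x^2 = 13314, Σx^2·x = 1648, Σx^2 = 210, Σx·x = 210, Σx = 28, Σ1 = 4.
For Mᵀz: Σx^2·z = -18032, Σx·z = -2230, Σz = -284.
Solving the 3×3 system (Gaussian elimination) gives a = -316/181, b = 889/181, c = -2484/181.

a = -1.7459, b = 4.9116, c = -13.7238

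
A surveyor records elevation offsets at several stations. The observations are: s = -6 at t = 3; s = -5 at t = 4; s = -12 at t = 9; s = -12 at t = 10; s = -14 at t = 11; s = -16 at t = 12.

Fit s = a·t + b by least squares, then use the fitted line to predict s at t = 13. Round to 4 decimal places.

ŝ = -16.3718

Normal-equation sums: Σt·t = 471, Σt = 49, Σ1 = 6.
For Mᵀs: Σt·s = -612, Σs = -65.
Normal equations: [[471, 49]; [49, 6]]·[a, b]ᵀ = [-612, -65]ᵀ.
Δ = 471·6 − 49² = 425.
a = ((-612)·6 − 49·(-65))/425 = -487/425; b = (471·(-65) − 49·(-612))/425 = -627/425.
At t = 13: ŝ = (-487/425)·(13) + (-627/425)·(1) = -6958/425.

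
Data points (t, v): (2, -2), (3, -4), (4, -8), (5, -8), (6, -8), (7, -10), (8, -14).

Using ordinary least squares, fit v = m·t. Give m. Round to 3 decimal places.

Normal-equation sums: Σt·t = 203.
For Aᵀv: Σt·v = -318.
Normal equations: [[203]]·[m]ᵀ = [-318]ᵀ.
m = (-318)/203 = -1.5665.

m = -1.567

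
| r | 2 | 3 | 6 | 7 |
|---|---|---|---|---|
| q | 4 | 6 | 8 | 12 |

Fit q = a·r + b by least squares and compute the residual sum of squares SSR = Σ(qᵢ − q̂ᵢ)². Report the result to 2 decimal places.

SSR = 3.88

Normal-equation sums: Σr·r = 98, Σr = 18, Σ1 = 4.
For Aᵀq: Σr·q = 158, Σq = 30.
So AᵀA·[a, b]ᵀ = Aᵀq: [[98, 18]; [18, 4]]·[a, b]ᵀ = [158, 30]ᵀ.
det = 98·4 − 18² = 68.
a = (158·4 − 18·30)/68 = 23/17; b = (98·30 − 18·158)/68 = 24/17.
Residuals: -2/17, 9/17, -26/17, 19/17; SSR = 66/17.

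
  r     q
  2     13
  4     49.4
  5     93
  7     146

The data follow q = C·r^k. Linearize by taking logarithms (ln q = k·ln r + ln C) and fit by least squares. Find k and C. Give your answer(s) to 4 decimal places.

k = 1.9781, C = 3.3491

Taking logs, ln q = k·ln r + ln C, so regress ln q on ln r.
Over the data: Σln r = 5.6348, Σ(ln r)² = 8.7791, Σln q = 15.9811, Σln r·ln q = 24.1770.
Normal system: [[8.7791, 5.6348]; [5.6348, 4]]·[k, ln C]ᵀ = [24.1770, 15.9811]ᵀ.
Δ = 8.7791·4 − (5.6348)² = 3.3656; k = (24.1770·4 − 5.6348·15.9811)/3.3656 = 1.97813, ln C = (8.7791·15.9811 − 5.6348·24.1770)/3.3656 = 1.20869, so C = exp(1.20869) = 3.34911.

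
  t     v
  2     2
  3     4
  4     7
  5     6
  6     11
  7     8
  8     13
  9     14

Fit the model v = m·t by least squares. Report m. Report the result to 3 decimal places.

Forming AᵀA = [[284]] and Aᵀv = [426]ᵀ gives AᵀA·[m]ᵀ = Aᵀv.
m = 426/284 = 1.5.

m = 1.500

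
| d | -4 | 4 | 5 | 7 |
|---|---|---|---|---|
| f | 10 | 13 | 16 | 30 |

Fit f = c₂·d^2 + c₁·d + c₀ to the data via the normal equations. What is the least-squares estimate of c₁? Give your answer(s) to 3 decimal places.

Setting ∂/∂c₂ … = 0 gives: 3538·c₂ + 468·c₁ + 106·c₀ = 2238;  468·c₂ + 106·c₁ + 12·c₀ = 302;  106·c₂ + 12·c₁ + 4·c₀ = 69.
(Σd^2·d^2 = 3538, Σd^2·d = 468, Σd^2 = 106, Σd·d = 106, Σd = 12, Σ1 = 4, Σd^2·f = 2238, Σd·f = 302, Σf = 69.)
Row-reducing yields c₂ = 961/1902, c₁ = 87/317, c₀ = 5777/1902.

c₁ = 0.274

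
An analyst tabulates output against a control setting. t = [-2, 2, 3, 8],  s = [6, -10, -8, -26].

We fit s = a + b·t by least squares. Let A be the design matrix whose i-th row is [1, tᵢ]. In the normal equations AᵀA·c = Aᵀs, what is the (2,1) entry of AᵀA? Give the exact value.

Row 2 ↔ basis t, column 1 ↔ basis 1, so (AᵀA)_{2,1} = Σᵢ t = (-2)·(1) + (2)·(1) + (3)·(1) + (8)·(1) = 11.

11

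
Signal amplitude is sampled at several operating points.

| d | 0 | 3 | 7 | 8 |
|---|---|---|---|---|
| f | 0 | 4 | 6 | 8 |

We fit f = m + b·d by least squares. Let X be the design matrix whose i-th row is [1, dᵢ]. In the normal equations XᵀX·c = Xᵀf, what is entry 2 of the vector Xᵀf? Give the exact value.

Entry 2 ↔ basis d, so (Xᵀf)_{2} = Σᵢ (d)·fᵢ = (0)·(0) + (3)·(4) + (7)·(6) + (8)·(8) = 118.

118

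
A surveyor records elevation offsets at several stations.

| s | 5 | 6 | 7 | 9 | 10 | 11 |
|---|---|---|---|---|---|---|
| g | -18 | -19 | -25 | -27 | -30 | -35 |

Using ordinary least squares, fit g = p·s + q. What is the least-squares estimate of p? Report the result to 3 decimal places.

Normal-equation sums: Σs·s = 412, Σs = 48, Σ1 = 6.
And Σs·g = -1307, Σg = -154.
Eliminating q: 6·(row 1) − 48·(row 2) gives 168·p = 6·(-1307) − 48·(-154) = -450, so p = -75/28.
Then q = ((-154) − 48·(-75/28))/6 = -89/21.

p = -2.679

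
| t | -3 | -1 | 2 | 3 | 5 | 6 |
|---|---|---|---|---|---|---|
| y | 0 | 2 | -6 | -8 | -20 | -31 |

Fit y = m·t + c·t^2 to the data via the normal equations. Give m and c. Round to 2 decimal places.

From the data, Σt·t = 84, Σt·t^2 = 348, Σt^2·t^2 = 2100.
And Σt·y = -324, Σt^2·y = -1710.
So MᵀM·[m, c]ᵀ = Mᵀy: [[84, 348]; [348, 2100]]·[m, c]ᵀ = [-324, -1710]ᵀ.
Δ = 84·2100 − 348² = 55296.
m = ((-324)·2100 − 348·(-1710))/55296 = -395/256; c = (84·(-1710) − 348·(-324))/55296 = -143/256.

m = -1.54, c = -0.56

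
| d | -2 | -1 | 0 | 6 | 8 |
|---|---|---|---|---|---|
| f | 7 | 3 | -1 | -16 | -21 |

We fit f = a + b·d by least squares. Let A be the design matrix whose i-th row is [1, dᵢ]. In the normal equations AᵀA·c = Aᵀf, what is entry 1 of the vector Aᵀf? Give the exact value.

Entry 1 ↔ basis 1, so (Aᵀf)_{1} = Σᵢ fᵢ = (1)·(7) + (1)·(3) + (1)·(-1) + (1)·(-16) + (1)·(-21) = -28.

-28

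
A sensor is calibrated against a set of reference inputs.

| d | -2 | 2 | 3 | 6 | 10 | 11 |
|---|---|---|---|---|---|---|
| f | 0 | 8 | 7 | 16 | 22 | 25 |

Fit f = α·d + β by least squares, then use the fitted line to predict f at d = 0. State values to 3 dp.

f̂ = 3.403

Entries of XᵀX: Σd·d = 274, Σd = 30, Σ1 = 6.
Right-hand side: Σd·f = 628, Σf = 78.
det = 274·6 − 30² = 744.
α = (628·6 − 30·78)/744 = 119/62; β = (274·78 − 30·628)/744 = 211/62.
At d = 0: f̂ = (119/62)·(0) + (211/62)·(1) = 211/62.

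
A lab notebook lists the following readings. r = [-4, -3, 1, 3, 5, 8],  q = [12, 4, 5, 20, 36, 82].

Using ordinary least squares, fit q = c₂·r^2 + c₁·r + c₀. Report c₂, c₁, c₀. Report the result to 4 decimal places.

c₂ = 0.9875, c₁ = 1.9868, c₀ = 2.7798

Normal-equation sums: Σr^2·r^2 = 5140, Σr^2·r = 574, Σr^2 = 124, Σr·r = 124, Σr = 10, Σ1 = 6.
For Mᵀq: Σr^2·q = 6561, Σr·q = 841, Σq = 159.
So MᵀM·[c₂, c₁, c₀]ᵀ = Mᵀq: [[5140, 574, 124]; [574, 124, 10]; [124, 10, 6]]·[c₂, c₁, c₀]ᵀ = [6561, 841, 159]ᵀ.
Inverting the 3×3 Gram matrix, [c₂, c₁, c₀]ᵀ = [209899/212550, 422291/212550, 98474/35425]ᵀ.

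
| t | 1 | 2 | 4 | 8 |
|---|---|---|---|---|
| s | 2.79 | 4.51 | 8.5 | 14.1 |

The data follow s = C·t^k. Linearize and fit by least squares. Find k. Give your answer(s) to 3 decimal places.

k = 0.793

Linearized form: ln s = k·ln t + ln C. From the 4 transformed points,
AᵀA = [[6.7263, 4.1589]; [4.1589, 4]], rhs = [9.5134, 7.3186]ᵀ  (here Σln t = 4.1589, Σ(ln t)² = 6.7263, Σln s = 7.3186, Σln t·ln s = 9.5134).
Δ = 6.7263·4 − (4.1589)² = 9.6091; k = (9.5134·4 − 4.1589·7.3186)/9.6091 = 0.79264, ln C = (6.7263·7.3186 − 4.1589·9.5134)/9.6091 = 1.00552.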